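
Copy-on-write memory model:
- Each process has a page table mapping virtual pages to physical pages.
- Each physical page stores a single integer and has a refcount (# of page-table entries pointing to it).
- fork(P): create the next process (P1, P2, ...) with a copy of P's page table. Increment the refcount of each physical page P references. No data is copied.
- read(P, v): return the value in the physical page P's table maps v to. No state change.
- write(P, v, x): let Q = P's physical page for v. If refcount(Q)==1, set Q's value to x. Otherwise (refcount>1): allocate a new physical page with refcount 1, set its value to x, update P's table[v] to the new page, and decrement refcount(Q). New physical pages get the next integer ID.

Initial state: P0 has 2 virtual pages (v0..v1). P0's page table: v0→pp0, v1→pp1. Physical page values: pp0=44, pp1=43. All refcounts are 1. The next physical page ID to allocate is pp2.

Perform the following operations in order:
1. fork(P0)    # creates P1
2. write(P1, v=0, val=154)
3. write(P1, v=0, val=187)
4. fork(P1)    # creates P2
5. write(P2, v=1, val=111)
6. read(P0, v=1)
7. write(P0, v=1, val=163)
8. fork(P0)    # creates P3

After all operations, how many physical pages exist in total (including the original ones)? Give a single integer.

Answer: 5

Derivation:
Op 1: fork(P0) -> P1. 2 ppages; refcounts: pp0:2 pp1:2
Op 2: write(P1, v0, 154). refcount(pp0)=2>1 -> COPY to pp2. 3 ppages; refcounts: pp0:1 pp1:2 pp2:1
Op 3: write(P1, v0, 187). refcount(pp2)=1 -> write in place. 3 ppages; refcounts: pp0:1 pp1:2 pp2:1
Op 4: fork(P1) -> P2. 3 ppages; refcounts: pp0:1 pp1:3 pp2:2
Op 5: write(P2, v1, 111). refcount(pp1)=3>1 -> COPY to pp3. 4 ppages; refcounts: pp0:1 pp1:2 pp2:2 pp3:1
Op 6: read(P0, v1) -> 43. No state change.
Op 7: write(P0, v1, 163). refcount(pp1)=2>1 -> COPY to pp4. 5 ppages; refcounts: pp0:1 pp1:1 pp2:2 pp3:1 pp4:1
Op 8: fork(P0) -> P3. 5 ppages; refcounts: pp0:2 pp1:1 pp2:2 pp3:1 pp4:2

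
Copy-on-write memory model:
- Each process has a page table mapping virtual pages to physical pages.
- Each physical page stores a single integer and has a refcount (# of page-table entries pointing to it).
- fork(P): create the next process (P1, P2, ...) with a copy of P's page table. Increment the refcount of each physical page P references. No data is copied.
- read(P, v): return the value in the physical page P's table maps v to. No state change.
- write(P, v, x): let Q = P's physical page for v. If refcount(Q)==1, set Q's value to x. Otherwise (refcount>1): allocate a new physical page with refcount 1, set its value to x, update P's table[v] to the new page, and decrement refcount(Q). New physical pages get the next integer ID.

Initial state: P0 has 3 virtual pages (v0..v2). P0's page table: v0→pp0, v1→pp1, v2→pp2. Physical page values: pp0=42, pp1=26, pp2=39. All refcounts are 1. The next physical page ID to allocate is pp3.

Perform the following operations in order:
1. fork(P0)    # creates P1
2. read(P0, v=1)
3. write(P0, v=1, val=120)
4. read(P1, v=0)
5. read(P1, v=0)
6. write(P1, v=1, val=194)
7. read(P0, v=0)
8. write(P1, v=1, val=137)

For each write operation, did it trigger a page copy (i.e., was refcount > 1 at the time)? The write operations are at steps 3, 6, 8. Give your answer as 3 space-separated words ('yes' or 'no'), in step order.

Op 1: fork(P0) -> P1. 3 ppages; refcounts: pp0:2 pp1:2 pp2:2
Op 2: read(P0, v1) -> 26. No state change.
Op 3: write(P0, v1, 120). refcount(pp1)=2>1 -> COPY to pp3. 4 ppages; refcounts: pp0:2 pp1:1 pp2:2 pp3:1
Op 4: read(P1, v0) -> 42. No state change.
Op 5: read(P1, v0) -> 42. No state change.
Op 6: write(P1, v1, 194). refcount(pp1)=1 -> write in place. 4 ppages; refcounts: pp0:2 pp1:1 pp2:2 pp3:1
Op 7: read(P0, v0) -> 42. No state change.
Op 8: write(P1, v1, 137). refcount(pp1)=1 -> write in place. 4 ppages; refcounts: pp0:2 pp1:1 pp2:2 pp3:1

yes no no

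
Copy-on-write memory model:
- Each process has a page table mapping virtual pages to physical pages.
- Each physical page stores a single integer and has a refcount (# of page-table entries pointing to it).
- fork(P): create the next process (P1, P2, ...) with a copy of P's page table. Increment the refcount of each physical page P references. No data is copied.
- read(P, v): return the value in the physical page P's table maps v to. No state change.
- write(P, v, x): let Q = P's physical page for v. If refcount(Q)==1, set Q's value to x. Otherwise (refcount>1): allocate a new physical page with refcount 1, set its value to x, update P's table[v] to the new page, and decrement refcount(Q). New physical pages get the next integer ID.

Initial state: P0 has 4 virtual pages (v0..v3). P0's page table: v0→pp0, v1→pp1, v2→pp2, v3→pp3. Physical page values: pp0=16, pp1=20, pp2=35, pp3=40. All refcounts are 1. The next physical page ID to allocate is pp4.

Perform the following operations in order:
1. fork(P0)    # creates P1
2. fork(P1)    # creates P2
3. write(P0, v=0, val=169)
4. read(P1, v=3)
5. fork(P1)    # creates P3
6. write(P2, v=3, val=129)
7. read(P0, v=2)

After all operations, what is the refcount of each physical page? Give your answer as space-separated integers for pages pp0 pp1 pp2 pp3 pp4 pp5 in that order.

Op 1: fork(P0) -> P1. 4 ppages; refcounts: pp0:2 pp1:2 pp2:2 pp3:2
Op 2: fork(P1) -> P2. 4 ppages; refcounts: pp0:3 pp1:3 pp2:3 pp3:3
Op 3: write(P0, v0, 169). refcount(pp0)=3>1 -> COPY to pp4. 5 ppages; refcounts: pp0:2 pp1:3 pp2:3 pp3:3 pp4:1
Op 4: read(P1, v3) -> 40. No state change.
Op 5: fork(P1) -> P3. 5 ppages; refcounts: pp0:3 pp1:4 pp2:4 pp3:4 pp4:1
Op 6: write(P2, v3, 129). refcount(pp3)=4>1 -> COPY to pp5. 6 ppages; refcounts: pp0:3 pp1:4 pp2:4 pp3:3 pp4:1 pp5:1
Op 7: read(P0, v2) -> 35. No state change.

Answer: 3 4 4 3 1 1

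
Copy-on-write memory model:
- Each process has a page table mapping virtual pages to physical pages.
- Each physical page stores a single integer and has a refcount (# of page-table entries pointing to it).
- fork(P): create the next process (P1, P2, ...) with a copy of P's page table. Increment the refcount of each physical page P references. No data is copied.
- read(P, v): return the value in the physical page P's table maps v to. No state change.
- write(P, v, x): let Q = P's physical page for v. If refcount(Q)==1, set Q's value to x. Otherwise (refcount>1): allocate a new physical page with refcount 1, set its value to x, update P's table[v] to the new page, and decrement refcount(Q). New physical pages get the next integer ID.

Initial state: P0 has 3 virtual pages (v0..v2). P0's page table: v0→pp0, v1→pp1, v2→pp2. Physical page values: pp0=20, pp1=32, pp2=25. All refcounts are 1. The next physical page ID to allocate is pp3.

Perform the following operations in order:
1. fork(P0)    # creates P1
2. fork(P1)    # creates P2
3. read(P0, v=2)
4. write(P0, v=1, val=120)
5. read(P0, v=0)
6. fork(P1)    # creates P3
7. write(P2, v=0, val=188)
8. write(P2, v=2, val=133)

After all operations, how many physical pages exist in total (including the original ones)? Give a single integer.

Answer: 6

Derivation:
Op 1: fork(P0) -> P1. 3 ppages; refcounts: pp0:2 pp1:2 pp2:2
Op 2: fork(P1) -> P2. 3 ppages; refcounts: pp0:3 pp1:3 pp2:3
Op 3: read(P0, v2) -> 25. No state change.
Op 4: write(P0, v1, 120). refcount(pp1)=3>1 -> COPY to pp3. 4 ppages; refcounts: pp0:3 pp1:2 pp2:3 pp3:1
Op 5: read(P0, v0) -> 20. No state change.
Op 6: fork(P1) -> P3. 4 ppages; refcounts: pp0:4 pp1:3 pp2:4 pp3:1
Op 7: write(P2, v0, 188). refcount(pp0)=4>1 -> COPY to pp4. 5 ppages; refcounts: pp0:3 pp1:3 pp2:4 pp3:1 pp4:1
Op 8: write(P2, v2, 133). refcount(pp2)=4>1 -> COPY to pp5. 6 ppages; refcounts: pp0:3 pp1:3 pp2:3 pp3:1 pp4:1 pp5:1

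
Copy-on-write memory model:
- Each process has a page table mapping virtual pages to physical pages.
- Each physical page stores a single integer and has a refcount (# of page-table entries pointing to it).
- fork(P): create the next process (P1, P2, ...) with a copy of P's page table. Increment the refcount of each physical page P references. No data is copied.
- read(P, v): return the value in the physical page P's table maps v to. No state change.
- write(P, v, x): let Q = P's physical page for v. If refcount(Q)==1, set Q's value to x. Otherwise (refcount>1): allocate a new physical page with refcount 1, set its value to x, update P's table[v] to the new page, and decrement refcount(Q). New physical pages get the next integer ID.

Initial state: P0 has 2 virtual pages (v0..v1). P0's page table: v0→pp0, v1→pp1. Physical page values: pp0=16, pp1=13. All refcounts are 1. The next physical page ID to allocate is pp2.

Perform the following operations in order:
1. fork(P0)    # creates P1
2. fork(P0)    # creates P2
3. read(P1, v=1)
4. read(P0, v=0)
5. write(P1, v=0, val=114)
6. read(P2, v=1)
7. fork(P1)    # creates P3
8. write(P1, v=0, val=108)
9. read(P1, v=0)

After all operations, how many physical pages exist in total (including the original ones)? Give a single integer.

Answer: 4

Derivation:
Op 1: fork(P0) -> P1. 2 ppages; refcounts: pp0:2 pp1:2
Op 2: fork(P0) -> P2. 2 ppages; refcounts: pp0:3 pp1:3
Op 3: read(P1, v1) -> 13. No state change.
Op 4: read(P0, v0) -> 16. No state change.
Op 5: write(P1, v0, 114). refcount(pp0)=3>1 -> COPY to pp2. 3 ppages; refcounts: pp0:2 pp1:3 pp2:1
Op 6: read(P2, v1) -> 13. No state change.
Op 7: fork(P1) -> P3. 3 ppages; refcounts: pp0:2 pp1:4 pp2:2
Op 8: write(P1, v0, 108). refcount(pp2)=2>1 -> COPY to pp3. 4 ppages; refcounts: pp0:2 pp1:4 pp2:1 pp3:1
Op 9: read(P1, v0) -> 108. No state change.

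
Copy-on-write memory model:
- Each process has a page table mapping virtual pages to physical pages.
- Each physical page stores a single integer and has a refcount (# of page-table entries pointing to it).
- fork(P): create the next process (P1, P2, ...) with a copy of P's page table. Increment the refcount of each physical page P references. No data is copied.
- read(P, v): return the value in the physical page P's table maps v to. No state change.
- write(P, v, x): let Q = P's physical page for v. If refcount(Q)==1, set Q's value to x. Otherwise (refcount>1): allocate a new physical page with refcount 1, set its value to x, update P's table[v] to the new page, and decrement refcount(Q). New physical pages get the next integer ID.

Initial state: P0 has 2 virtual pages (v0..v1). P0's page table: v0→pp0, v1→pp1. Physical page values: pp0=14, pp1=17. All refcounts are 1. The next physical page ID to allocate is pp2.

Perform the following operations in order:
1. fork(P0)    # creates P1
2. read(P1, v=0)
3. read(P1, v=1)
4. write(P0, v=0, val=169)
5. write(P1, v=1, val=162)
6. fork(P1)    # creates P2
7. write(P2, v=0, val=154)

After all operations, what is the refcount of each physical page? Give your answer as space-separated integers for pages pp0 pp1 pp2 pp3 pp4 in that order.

Op 1: fork(P0) -> P1. 2 ppages; refcounts: pp0:2 pp1:2
Op 2: read(P1, v0) -> 14. No state change.
Op 3: read(P1, v1) -> 17. No state change.
Op 4: write(P0, v0, 169). refcount(pp0)=2>1 -> COPY to pp2. 3 ppages; refcounts: pp0:1 pp1:2 pp2:1
Op 5: write(P1, v1, 162). refcount(pp1)=2>1 -> COPY to pp3. 4 ppages; refcounts: pp0:1 pp1:1 pp2:1 pp3:1
Op 6: fork(P1) -> P2. 4 ppages; refcounts: pp0:2 pp1:1 pp2:1 pp3:2
Op 7: write(P2, v0, 154). refcount(pp0)=2>1 -> COPY to pp4. 5 ppages; refcounts: pp0:1 pp1:1 pp2:1 pp3:2 pp4:1

Answer: 1 1 1 2 1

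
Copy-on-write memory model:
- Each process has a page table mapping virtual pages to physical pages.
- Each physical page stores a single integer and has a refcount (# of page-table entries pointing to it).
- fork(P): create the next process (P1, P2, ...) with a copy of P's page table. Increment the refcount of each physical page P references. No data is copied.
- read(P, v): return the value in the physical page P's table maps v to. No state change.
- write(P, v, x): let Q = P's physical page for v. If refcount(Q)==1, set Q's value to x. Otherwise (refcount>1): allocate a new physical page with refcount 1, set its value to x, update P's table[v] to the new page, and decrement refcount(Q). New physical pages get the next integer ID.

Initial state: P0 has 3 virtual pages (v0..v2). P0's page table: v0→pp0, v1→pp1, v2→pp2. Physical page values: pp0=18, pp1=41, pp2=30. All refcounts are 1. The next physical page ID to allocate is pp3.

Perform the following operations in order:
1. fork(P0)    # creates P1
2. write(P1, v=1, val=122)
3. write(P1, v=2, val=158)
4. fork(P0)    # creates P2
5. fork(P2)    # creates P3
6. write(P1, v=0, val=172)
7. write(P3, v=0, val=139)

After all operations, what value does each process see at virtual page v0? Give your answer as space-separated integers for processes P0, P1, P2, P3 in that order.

Answer: 18 172 18 139

Derivation:
Op 1: fork(P0) -> P1. 3 ppages; refcounts: pp0:2 pp1:2 pp2:2
Op 2: write(P1, v1, 122). refcount(pp1)=2>1 -> COPY to pp3. 4 ppages; refcounts: pp0:2 pp1:1 pp2:2 pp3:1
Op 3: write(P1, v2, 158). refcount(pp2)=2>1 -> COPY to pp4. 5 ppages; refcounts: pp0:2 pp1:1 pp2:1 pp3:1 pp4:1
Op 4: fork(P0) -> P2. 5 ppages; refcounts: pp0:3 pp1:2 pp2:2 pp3:1 pp4:1
Op 5: fork(P2) -> P3. 5 ppages; refcounts: pp0:4 pp1:3 pp2:3 pp3:1 pp4:1
Op 6: write(P1, v0, 172). refcount(pp0)=4>1 -> COPY to pp5. 6 ppages; refcounts: pp0:3 pp1:3 pp2:3 pp3:1 pp4:1 pp5:1
Op 7: write(P3, v0, 139). refcount(pp0)=3>1 -> COPY to pp6. 7 ppages; refcounts: pp0:2 pp1:3 pp2:3 pp3:1 pp4:1 pp5:1 pp6:1
P0: v0 -> pp0 = 18
P1: v0 -> pp5 = 172
P2: v0 -> pp0 = 18
P3: v0 -> pp6 = 139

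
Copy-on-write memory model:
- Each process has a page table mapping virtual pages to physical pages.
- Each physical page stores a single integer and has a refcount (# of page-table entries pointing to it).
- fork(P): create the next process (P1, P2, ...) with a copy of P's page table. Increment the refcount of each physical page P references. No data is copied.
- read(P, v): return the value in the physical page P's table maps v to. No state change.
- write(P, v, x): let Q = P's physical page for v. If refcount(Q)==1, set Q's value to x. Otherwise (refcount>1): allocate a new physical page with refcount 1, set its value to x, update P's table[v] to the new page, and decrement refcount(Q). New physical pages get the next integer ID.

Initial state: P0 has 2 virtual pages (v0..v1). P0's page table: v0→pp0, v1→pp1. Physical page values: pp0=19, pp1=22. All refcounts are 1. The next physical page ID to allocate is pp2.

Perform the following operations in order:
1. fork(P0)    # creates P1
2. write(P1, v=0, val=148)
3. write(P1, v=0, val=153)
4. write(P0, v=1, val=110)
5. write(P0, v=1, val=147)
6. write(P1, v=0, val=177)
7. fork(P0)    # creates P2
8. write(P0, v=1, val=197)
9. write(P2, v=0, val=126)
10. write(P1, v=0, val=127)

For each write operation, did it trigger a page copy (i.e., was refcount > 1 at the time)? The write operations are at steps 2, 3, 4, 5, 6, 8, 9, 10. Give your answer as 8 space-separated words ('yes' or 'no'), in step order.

Op 1: fork(P0) -> P1. 2 ppages; refcounts: pp0:2 pp1:2
Op 2: write(P1, v0, 148). refcount(pp0)=2>1 -> COPY to pp2. 3 ppages; refcounts: pp0:1 pp1:2 pp2:1
Op 3: write(P1, v0, 153). refcount(pp2)=1 -> write in place. 3 ppages; refcounts: pp0:1 pp1:2 pp2:1
Op 4: write(P0, v1, 110). refcount(pp1)=2>1 -> COPY to pp3. 4 ppages; refcounts: pp0:1 pp1:1 pp2:1 pp3:1
Op 5: write(P0, v1, 147). refcount(pp3)=1 -> write in place. 4 ppages; refcounts: pp0:1 pp1:1 pp2:1 pp3:1
Op 6: write(P1, v0, 177). refcount(pp2)=1 -> write in place. 4 ppages; refcounts: pp0:1 pp1:1 pp2:1 pp3:1
Op 7: fork(P0) -> P2. 4 ppages; refcounts: pp0:2 pp1:1 pp2:1 pp3:2
Op 8: write(P0, v1, 197). refcount(pp3)=2>1 -> COPY to pp4. 5 ppages; refcounts: pp0:2 pp1:1 pp2:1 pp3:1 pp4:1
Op 9: write(P2, v0, 126). refcount(pp0)=2>1 -> COPY to pp5. 6 ppages; refcounts: pp0:1 pp1:1 pp2:1 pp3:1 pp4:1 pp5:1
Op 10: write(P1, v0, 127). refcount(pp2)=1 -> write in place. 6 ppages; refcounts: pp0:1 pp1:1 pp2:1 pp3:1 pp4:1 pp5:1

yes no yes no no yes yes no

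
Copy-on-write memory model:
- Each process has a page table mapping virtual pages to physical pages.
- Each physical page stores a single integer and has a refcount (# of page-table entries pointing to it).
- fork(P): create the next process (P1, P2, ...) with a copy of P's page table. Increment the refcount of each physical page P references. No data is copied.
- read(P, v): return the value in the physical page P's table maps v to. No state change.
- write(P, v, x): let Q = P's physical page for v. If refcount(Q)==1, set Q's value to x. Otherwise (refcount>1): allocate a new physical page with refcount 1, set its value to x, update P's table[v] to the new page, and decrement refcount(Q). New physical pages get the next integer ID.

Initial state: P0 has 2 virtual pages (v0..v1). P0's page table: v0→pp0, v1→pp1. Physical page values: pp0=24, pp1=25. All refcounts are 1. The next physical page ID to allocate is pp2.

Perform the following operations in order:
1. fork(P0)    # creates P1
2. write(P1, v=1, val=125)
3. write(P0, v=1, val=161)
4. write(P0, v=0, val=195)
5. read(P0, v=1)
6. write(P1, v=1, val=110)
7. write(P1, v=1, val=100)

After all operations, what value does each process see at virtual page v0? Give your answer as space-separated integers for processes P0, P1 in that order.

Answer: 195 24

Derivation:
Op 1: fork(P0) -> P1. 2 ppages; refcounts: pp0:2 pp1:2
Op 2: write(P1, v1, 125). refcount(pp1)=2>1 -> COPY to pp2. 3 ppages; refcounts: pp0:2 pp1:1 pp2:1
Op 3: write(P0, v1, 161). refcount(pp1)=1 -> write in place. 3 ppages; refcounts: pp0:2 pp1:1 pp2:1
Op 4: write(P0, v0, 195). refcount(pp0)=2>1 -> COPY to pp3. 4 ppages; refcounts: pp0:1 pp1:1 pp2:1 pp3:1
Op 5: read(P0, v1) -> 161. No state change.
Op 6: write(P1, v1, 110). refcount(pp2)=1 -> write in place. 4 ppages; refcounts: pp0:1 pp1:1 pp2:1 pp3:1
Op 7: write(P1, v1, 100). refcount(pp2)=1 -> write in place. 4 ppages; refcounts: pp0:1 pp1:1 pp2:1 pp3:1
P0: v0 -> pp3 = 195
P1: v0 -> pp0 = 24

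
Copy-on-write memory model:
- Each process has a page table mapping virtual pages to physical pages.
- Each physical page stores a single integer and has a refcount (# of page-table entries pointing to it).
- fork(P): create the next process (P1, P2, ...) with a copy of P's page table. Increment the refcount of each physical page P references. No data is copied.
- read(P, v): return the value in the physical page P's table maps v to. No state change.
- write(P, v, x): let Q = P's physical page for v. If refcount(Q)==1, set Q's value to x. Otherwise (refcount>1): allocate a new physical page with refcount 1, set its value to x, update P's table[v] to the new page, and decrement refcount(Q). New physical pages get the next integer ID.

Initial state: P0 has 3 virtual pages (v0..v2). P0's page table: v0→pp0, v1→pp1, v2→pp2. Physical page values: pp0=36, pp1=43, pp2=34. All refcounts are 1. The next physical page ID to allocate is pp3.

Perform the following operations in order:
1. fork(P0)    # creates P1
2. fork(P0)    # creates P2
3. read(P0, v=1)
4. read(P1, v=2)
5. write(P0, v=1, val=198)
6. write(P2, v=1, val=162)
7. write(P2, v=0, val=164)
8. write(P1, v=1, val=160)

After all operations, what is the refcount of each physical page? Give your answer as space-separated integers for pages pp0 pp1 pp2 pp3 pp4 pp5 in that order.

Answer: 2 1 3 1 1 1

Derivation:
Op 1: fork(P0) -> P1. 3 ppages; refcounts: pp0:2 pp1:2 pp2:2
Op 2: fork(P0) -> P2. 3 ppages; refcounts: pp0:3 pp1:3 pp2:3
Op 3: read(P0, v1) -> 43. No state change.
Op 4: read(P1, v2) -> 34. No state change.
Op 5: write(P0, v1, 198). refcount(pp1)=3>1 -> COPY to pp3. 4 ppages; refcounts: pp0:3 pp1:2 pp2:3 pp3:1
Op 6: write(P2, v1, 162). refcount(pp1)=2>1 -> COPY to pp4. 5 ppages; refcounts: pp0:3 pp1:1 pp2:3 pp3:1 pp4:1
Op 7: write(P2, v0, 164). refcount(pp0)=3>1 -> COPY to pp5. 6 ppages; refcounts: pp0:2 pp1:1 pp2:3 pp3:1 pp4:1 pp5:1
Op 8: write(P1, v1, 160). refcount(pp1)=1 -> write in place. 6 ppages; refcounts: pp0:2 pp1:1 pp2:3 pp3:1 pp4:1 pp5:1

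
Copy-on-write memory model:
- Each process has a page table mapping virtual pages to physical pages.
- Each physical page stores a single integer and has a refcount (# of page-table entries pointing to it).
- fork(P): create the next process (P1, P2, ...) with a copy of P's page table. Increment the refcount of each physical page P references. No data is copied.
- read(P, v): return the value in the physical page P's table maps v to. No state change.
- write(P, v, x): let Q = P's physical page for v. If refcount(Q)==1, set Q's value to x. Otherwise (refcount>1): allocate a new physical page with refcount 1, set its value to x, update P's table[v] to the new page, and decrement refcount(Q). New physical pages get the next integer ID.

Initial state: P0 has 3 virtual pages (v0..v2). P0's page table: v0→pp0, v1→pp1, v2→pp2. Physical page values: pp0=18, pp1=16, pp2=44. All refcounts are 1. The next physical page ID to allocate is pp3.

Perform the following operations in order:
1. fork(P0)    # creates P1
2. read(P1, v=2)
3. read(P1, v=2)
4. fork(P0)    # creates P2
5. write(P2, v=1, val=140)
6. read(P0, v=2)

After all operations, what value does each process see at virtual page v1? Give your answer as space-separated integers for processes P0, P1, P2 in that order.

Answer: 16 16 140

Derivation:
Op 1: fork(P0) -> P1. 3 ppages; refcounts: pp0:2 pp1:2 pp2:2
Op 2: read(P1, v2) -> 44. No state change.
Op 3: read(P1, v2) -> 44. No state change.
Op 4: fork(P0) -> P2. 3 ppages; refcounts: pp0:3 pp1:3 pp2:3
Op 5: write(P2, v1, 140). refcount(pp1)=3>1 -> COPY to pp3. 4 ppages; refcounts: pp0:3 pp1:2 pp2:3 pp3:1
Op 6: read(P0, v2) -> 44. No state change.
P0: v1 -> pp1 = 16
P1: v1 -> pp1 = 16
P2: v1 -> pp3 = 140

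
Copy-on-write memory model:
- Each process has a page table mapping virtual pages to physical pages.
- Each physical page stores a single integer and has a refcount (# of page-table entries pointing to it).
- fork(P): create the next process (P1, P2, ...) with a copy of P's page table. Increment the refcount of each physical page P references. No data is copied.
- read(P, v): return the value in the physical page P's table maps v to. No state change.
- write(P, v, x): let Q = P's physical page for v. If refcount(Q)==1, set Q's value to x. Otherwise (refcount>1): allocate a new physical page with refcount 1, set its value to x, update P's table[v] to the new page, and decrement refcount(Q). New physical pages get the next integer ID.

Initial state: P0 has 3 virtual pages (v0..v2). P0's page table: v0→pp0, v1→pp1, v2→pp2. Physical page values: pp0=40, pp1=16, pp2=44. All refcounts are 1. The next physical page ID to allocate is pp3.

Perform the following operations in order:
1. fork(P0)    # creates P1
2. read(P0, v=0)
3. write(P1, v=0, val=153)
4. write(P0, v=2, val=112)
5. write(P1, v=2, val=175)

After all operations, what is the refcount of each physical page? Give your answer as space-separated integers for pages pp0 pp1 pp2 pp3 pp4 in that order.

Answer: 1 2 1 1 1

Derivation:
Op 1: fork(P0) -> P1. 3 ppages; refcounts: pp0:2 pp1:2 pp2:2
Op 2: read(P0, v0) -> 40. No state change.
Op 3: write(P1, v0, 153). refcount(pp0)=2>1 -> COPY to pp3. 4 ppages; refcounts: pp0:1 pp1:2 pp2:2 pp3:1
Op 4: write(P0, v2, 112). refcount(pp2)=2>1 -> COPY to pp4. 5 ppages; refcounts: pp0:1 pp1:2 pp2:1 pp3:1 pp4:1
Op 5: write(P1, v2, 175). refcount(pp2)=1 -> write in place. 5 ppages; refcounts: pp0:1 pp1:2 pp2:1 pp3:1 pp4:1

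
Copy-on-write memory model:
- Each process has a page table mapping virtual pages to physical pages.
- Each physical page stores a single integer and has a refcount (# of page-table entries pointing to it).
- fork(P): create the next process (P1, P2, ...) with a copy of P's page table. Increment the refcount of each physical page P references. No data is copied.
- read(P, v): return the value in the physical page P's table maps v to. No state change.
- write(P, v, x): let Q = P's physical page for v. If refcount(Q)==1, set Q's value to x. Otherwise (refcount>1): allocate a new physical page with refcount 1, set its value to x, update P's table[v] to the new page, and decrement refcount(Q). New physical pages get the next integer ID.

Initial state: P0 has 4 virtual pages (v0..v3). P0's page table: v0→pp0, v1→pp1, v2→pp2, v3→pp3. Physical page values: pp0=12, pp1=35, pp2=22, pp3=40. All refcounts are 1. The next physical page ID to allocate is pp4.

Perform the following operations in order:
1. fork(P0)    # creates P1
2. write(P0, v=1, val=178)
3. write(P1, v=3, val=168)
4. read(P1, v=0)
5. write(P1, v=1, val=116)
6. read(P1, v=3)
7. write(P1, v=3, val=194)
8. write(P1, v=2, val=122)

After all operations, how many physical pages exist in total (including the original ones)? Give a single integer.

Op 1: fork(P0) -> P1. 4 ppages; refcounts: pp0:2 pp1:2 pp2:2 pp3:2
Op 2: write(P0, v1, 178). refcount(pp1)=2>1 -> COPY to pp4. 5 ppages; refcounts: pp0:2 pp1:1 pp2:2 pp3:2 pp4:1
Op 3: write(P1, v3, 168). refcount(pp3)=2>1 -> COPY to pp5. 6 ppages; refcounts: pp0:2 pp1:1 pp2:2 pp3:1 pp4:1 pp5:1
Op 4: read(P1, v0) -> 12. No state change.
Op 5: write(P1, v1, 116). refcount(pp1)=1 -> write in place. 6 ppages; refcounts: pp0:2 pp1:1 pp2:2 pp3:1 pp4:1 pp5:1
Op 6: read(P1, v3) -> 168. No state change.
Op 7: write(P1, v3, 194). refcount(pp5)=1 -> write in place. 6 ppages; refcounts: pp0:2 pp1:1 pp2:2 pp3:1 pp4:1 pp5:1
Op 8: write(P1, v2, 122). refcount(pp2)=2>1 -> COPY to pp6. 7 ppages; refcounts: pp0:2 pp1:1 pp2:1 pp3:1 pp4:1 pp5:1 pp6:1

Answer: 7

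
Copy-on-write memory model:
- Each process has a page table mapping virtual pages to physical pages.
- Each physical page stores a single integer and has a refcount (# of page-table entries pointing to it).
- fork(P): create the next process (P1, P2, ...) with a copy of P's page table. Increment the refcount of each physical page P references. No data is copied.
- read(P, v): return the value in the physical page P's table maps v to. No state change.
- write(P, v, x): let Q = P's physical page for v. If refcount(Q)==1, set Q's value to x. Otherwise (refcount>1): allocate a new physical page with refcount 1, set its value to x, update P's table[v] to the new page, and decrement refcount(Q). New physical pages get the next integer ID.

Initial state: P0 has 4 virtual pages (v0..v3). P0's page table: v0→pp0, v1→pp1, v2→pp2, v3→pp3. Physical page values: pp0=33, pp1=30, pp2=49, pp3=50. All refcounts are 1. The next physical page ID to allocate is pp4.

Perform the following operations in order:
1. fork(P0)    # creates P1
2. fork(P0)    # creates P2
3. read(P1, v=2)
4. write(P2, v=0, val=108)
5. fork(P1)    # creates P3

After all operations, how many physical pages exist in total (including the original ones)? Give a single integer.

Op 1: fork(P0) -> P1. 4 ppages; refcounts: pp0:2 pp1:2 pp2:2 pp3:2
Op 2: fork(P0) -> P2. 4 ppages; refcounts: pp0:3 pp1:3 pp2:3 pp3:3
Op 3: read(P1, v2) -> 49. No state change.
Op 4: write(P2, v0, 108). refcount(pp0)=3>1 -> COPY to pp4. 5 ppages; refcounts: pp0:2 pp1:3 pp2:3 pp3:3 pp4:1
Op 5: fork(P1) -> P3. 5 ppages; refcounts: pp0:3 pp1:4 pp2:4 pp3:4 pp4:1

Answer: 5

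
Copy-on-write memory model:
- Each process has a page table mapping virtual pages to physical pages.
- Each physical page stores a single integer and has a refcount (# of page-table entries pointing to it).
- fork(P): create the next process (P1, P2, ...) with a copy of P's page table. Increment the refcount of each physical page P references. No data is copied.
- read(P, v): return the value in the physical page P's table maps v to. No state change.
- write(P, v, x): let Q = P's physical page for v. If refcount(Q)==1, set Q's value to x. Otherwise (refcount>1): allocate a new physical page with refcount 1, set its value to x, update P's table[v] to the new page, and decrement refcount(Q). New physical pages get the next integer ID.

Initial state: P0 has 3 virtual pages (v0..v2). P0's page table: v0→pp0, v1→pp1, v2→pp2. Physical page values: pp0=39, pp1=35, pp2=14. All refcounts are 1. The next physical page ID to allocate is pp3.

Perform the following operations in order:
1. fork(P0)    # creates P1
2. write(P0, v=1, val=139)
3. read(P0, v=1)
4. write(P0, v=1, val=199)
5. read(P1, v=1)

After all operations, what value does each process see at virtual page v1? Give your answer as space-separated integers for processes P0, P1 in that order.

Op 1: fork(P0) -> P1. 3 ppages; refcounts: pp0:2 pp1:2 pp2:2
Op 2: write(P0, v1, 139). refcount(pp1)=2>1 -> COPY to pp3. 4 ppages; refcounts: pp0:2 pp1:1 pp2:2 pp3:1
Op 3: read(P0, v1) -> 139. No state change.
Op 4: write(P0, v1, 199). refcount(pp3)=1 -> write in place. 4 ppages; refcounts: pp0:2 pp1:1 pp2:2 pp3:1
Op 5: read(P1, v1) -> 35. No state change.
P0: v1 -> pp3 = 199
P1: v1 -> pp1 = 35

Answer: 199 35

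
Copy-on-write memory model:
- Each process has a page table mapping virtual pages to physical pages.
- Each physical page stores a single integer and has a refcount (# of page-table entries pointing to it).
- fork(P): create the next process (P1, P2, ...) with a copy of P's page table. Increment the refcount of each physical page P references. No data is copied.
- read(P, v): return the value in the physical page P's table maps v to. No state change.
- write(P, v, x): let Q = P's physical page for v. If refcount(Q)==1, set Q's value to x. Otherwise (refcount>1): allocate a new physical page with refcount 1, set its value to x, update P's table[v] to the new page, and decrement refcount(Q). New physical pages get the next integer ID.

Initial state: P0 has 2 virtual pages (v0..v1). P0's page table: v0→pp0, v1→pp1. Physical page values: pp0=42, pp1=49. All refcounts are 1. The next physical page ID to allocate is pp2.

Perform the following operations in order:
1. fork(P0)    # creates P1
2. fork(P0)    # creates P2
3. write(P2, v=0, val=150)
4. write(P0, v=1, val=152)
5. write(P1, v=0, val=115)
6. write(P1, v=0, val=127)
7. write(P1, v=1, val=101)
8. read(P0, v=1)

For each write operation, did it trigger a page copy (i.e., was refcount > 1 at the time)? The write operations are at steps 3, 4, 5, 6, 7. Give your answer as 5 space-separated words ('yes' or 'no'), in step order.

Op 1: fork(P0) -> P1. 2 ppages; refcounts: pp0:2 pp1:2
Op 2: fork(P0) -> P2. 2 ppages; refcounts: pp0:3 pp1:3
Op 3: write(P2, v0, 150). refcount(pp0)=3>1 -> COPY to pp2. 3 ppages; refcounts: pp0:2 pp1:3 pp2:1
Op 4: write(P0, v1, 152). refcount(pp1)=3>1 -> COPY to pp3. 4 ppages; refcounts: pp0:2 pp1:2 pp2:1 pp3:1
Op 5: write(P1, v0, 115). refcount(pp0)=2>1 -> COPY to pp4. 5 ppages; refcounts: pp0:1 pp1:2 pp2:1 pp3:1 pp4:1
Op 6: write(P1, v0, 127). refcount(pp4)=1 -> write in place. 5 ppages; refcounts: pp0:1 pp1:2 pp2:1 pp3:1 pp4:1
Op 7: write(P1, v1, 101). refcount(pp1)=2>1 -> COPY to pp5. 6 ppages; refcounts: pp0:1 pp1:1 pp2:1 pp3:1 pp4:1 pp5:1
Op 8: read(P0, v1) -> 152. No state change.

yes yes yes no yes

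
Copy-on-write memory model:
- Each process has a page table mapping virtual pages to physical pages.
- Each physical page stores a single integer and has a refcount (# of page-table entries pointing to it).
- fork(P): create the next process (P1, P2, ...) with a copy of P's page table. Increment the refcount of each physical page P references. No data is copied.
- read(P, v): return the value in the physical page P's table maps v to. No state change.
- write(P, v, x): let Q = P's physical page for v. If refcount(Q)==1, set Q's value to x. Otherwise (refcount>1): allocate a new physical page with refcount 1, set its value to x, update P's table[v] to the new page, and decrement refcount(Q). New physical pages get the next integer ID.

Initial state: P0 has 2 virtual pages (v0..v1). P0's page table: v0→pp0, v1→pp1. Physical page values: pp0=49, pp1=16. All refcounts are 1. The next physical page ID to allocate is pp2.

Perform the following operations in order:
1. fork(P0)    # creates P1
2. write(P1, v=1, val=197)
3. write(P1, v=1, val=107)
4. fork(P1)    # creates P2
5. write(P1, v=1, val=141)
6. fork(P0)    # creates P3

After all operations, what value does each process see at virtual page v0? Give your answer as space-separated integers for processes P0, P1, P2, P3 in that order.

Answer: 49 49 49 49

Derivation:
Op 1: fork(P0) -> P1. 2 ppages; refcounts: pp0:2 pp1:2
Op 2: write(P1, v1, 197). refcount(pp1)=2>1 -> COPY to pp2. 3 ppages; refcounts: pp0:2 pp1:1 pp2:1
Op 3: write(P1, v1, 107). refcount(pp2)=1 -> write in place. 3 ppages; refcounts: pp0:2 pp1:1 pp2:1
Op 4: fork(P1) -> P2. 3 ppages; refcounts: pp0:3 pp1:1 pp2:2
Op 5: write(P1, v1, 141). refcount(pp2)=2>1 -> COPY to pp3. 4 ppages; refcounts: pp0:3 pp1:1 pp2:1 pp3:1
Op 6: fork(P0) -> P3. 4 ppages; refcounts: pp0:4 pp1:2 pp2:1 pp3:1
P0: v0 -> pp0 = 49
P1: v0 -> pp0 = 49
P2: v0 -> pp0 = 49
P3: v0 -> pp0 = 49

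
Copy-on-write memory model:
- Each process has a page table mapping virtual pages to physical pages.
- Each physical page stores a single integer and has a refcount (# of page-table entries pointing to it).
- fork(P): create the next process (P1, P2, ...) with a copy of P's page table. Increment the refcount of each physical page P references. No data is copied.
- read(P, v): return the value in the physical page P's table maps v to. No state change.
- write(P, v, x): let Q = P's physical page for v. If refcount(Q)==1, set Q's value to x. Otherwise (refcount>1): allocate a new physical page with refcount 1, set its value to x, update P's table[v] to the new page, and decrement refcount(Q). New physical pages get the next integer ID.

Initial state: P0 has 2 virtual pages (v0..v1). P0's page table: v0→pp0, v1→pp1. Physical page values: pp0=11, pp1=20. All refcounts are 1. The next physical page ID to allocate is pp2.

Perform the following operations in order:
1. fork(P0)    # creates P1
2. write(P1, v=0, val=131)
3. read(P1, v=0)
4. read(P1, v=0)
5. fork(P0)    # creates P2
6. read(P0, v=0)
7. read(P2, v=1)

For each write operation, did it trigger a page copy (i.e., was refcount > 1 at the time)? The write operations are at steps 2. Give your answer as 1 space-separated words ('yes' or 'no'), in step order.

Op 1: fork(P0) -> P1. 2 ppages; refcounts: pp0:2 pp1:2
Op 2: write(P1, v0, 131). refcount(pp0)=2>1 -> COPY to pp2. 3 ppages; refcounts: pp0:1 pp1:2 pp2:1
Op 3: read(P1, v0) -> 131. No state change.
Op 4: read(P1, v0) -> 131. No state change.
Op 5: fork(P0) -> P2. 3 ppages; refcounts: pp0:2 pp1:3 pp2:1
Op 6: read(P0, v0) -> 11. No state change.
Op 7: read(P2, v1) -> 20. No state change.

yes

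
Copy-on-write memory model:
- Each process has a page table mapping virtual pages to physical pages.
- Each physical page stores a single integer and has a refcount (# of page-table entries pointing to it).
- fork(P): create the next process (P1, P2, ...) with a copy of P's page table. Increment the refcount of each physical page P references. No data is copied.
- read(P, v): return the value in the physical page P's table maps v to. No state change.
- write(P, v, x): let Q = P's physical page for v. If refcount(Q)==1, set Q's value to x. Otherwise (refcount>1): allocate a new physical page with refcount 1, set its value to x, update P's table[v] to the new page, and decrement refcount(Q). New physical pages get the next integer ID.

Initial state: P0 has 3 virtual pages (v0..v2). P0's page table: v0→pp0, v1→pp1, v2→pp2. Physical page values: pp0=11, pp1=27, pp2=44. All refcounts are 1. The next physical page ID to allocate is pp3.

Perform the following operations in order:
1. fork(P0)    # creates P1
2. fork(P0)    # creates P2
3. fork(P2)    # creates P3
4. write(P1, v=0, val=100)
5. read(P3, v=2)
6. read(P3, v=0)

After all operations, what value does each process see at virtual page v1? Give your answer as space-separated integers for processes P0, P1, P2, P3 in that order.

Op 1: fork(P0) -> P1. 3 ppages; refcounts: pp0:2 pp1:2 pp2:2
Op 2: fork(P0) -> P2. 3 ppages; refcounts: pp0:3 pp1:3 pp2:3
Op 3: fork(P2) -> P3. 3 ppages; refcounts: pp0:4 pp1:4 pp2:4
Op 4: write(P1, v0, 100). refcount(pp0)=4>1 -> COPY to pp3. 4 ppages; refcounts: pp0:3 pp1:4 pp2:4 pp3:1
Op 5: read(P3, v2) -> 44. No state change.
Op 6: read(P3, v0) -> 11. No state change.
P0: v1 -> pp1 = 27
P1: v1 -> pp1 = 27
P2: v1 -> pp1 = 27
P3: v1 -> pp1 = 27

Answer: 27 27 27 27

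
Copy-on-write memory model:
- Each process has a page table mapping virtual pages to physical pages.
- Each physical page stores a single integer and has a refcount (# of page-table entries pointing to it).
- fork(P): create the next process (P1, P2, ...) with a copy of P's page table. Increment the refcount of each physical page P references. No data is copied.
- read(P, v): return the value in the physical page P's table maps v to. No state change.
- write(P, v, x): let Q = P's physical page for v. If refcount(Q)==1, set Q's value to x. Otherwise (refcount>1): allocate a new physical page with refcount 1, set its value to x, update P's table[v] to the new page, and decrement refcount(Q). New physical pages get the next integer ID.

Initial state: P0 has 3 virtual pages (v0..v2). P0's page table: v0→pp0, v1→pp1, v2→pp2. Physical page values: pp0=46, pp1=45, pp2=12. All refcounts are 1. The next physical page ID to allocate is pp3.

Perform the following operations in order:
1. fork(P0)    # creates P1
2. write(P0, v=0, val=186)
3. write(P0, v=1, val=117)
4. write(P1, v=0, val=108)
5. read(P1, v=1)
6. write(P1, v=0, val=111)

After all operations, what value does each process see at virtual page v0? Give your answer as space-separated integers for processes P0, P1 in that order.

Op 1: fork(P0) -> P1. 3 ppages; refcounts: pp0:2 pp1:2 pp2:2
Op 2: write(P0, v0, 186). refcount(pp0)=2>1 -> COPY to pp3. 4 ppages; refcounts: pp0:1 pp1:2 pp2:2 pp3:1
Op 3: write(P0, v1, 117). refcount(pp1)=2>1 -> COPY to pp4. 5 ppages; refcounts: pp0:1 pp1:1 pp2:2 pp3:1 pp4:1
Op 4: write(P1, v0, 108). refcount(pp0)=1 -> write in place. 5 ppages; refcounts: pp0:1 pp1:1 pp2:2 pp3:1 pp4:1
Op 5: read(P1, v1) -> 45. No state change.
Op 6: write(P1, v0, 111). refcount(pp0)=1 -> write in place. 5 ppages; refcounts: pp0:1 pp1:1 pp2:2 pp3:1 pp4:1
P0: v0 -> pp3 = 186
P1: v0 -> pp0 = 111

Answer: 186 111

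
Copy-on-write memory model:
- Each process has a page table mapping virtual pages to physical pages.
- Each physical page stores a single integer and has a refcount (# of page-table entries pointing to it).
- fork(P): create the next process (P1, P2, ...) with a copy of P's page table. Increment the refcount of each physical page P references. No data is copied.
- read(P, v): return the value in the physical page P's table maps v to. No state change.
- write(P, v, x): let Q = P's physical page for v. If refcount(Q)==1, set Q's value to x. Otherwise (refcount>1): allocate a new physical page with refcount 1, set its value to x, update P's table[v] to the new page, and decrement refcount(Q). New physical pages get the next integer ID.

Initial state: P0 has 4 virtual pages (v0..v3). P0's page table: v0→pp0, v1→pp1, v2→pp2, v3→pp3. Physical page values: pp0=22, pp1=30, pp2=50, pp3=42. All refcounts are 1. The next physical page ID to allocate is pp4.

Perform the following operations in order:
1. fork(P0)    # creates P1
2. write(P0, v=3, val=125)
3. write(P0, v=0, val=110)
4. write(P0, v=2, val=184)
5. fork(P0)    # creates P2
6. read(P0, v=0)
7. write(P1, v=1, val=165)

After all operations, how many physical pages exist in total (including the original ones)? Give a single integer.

Op 1: fork(P0) -> P1. 4 ppages; refcounts: pp0:2 pp1:2 pp2:2 pp3:2
Op 2: write(P0, v3, 125). refcount(pp3)=2>1 -> COPY to pp4. 5 ppages; refcounts: pp0:2 pp1:2 pp2:2 pp3:1 pp4:1
Op 3: write(P0, v0, 110). refcount(pp0)=2>1 -> COPY to pp5. 6 ppages; refcounts: pp0:1 pp1:2 pp2:2 pp3:1 pp4:1 pp5:1
Op 4: write(P0, v2, 184). refcount(pp2)=2>1 -> COPY to pp6. 7 ppages; refcounts: pp0:1 pp1:2 pp2:1 pp3:1 pp4:1 pp5:1 pp6:1
Op 5: fork(P0) -> P2. 7 ppages; refcounts: pp0:1 pp1:3 pp2:1 pp3:1 pp4:2 pp5:2 pp6:2
Op 6: read(P0, v0) -> 110. No state change.
Op 7: write(P1, v1, 165). refcount(pp1)=3>1 -> COPY to pp7. 8 ppages; refcounts: pp0:1 pp1:2 pp2:1 pp3:1 pp4:2 pp5:2 pp6:2 pp7:1

Answer: 8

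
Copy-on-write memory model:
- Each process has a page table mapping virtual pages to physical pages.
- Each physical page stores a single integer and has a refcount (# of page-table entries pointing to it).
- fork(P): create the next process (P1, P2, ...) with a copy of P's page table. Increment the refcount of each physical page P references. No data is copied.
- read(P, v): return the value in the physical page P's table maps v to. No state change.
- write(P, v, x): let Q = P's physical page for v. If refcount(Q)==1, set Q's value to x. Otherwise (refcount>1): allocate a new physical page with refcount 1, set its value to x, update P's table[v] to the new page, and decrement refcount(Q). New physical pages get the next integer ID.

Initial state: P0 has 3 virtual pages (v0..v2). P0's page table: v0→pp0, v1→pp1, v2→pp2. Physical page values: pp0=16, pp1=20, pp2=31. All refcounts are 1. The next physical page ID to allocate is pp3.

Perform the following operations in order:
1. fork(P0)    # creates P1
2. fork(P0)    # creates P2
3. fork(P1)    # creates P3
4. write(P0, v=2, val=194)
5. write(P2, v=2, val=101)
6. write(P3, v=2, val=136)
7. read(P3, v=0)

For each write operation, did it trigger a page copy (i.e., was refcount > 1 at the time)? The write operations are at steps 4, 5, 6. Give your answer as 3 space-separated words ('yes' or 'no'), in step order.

Op 1: fork(P0) -> P1. 3 ppages; refcounts: pp0:2 pp1:2 pp2:2
Op 2: fork(P0) -> P2. 3 ppages; refcounts: pp0:3 pp1:3 pp2:3
Op 3: fork(P1) -> P3. 3 ppages; refcounts: pp0:4 pp1:4 pp2:4
Op 4: write(P0, v2, 194). refcount(pp2)=4>1 -> COPY to pp3. 4 ppages; refcounts: pp0:4 pp1:4 pp2:3 pp3:1
Op 5: write(P2, v2, 101). refcount(pp2)=3>1 -> COPY to pp4. 5 ppages; refcounts: pp0:4 pp1:4 pp2:2 pp3:1 pp4:1
Op 6: write(P3, v2, 136). refcount(pp2)=2>1 -> COPY to pp5. 6 ppages; refcounts: pp0:4 pp1:4 pp2:1 pp3:1 pp4:1 pp5:1
Op 7: read(P3, v0) -> 16. No state change.

yes yes yes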